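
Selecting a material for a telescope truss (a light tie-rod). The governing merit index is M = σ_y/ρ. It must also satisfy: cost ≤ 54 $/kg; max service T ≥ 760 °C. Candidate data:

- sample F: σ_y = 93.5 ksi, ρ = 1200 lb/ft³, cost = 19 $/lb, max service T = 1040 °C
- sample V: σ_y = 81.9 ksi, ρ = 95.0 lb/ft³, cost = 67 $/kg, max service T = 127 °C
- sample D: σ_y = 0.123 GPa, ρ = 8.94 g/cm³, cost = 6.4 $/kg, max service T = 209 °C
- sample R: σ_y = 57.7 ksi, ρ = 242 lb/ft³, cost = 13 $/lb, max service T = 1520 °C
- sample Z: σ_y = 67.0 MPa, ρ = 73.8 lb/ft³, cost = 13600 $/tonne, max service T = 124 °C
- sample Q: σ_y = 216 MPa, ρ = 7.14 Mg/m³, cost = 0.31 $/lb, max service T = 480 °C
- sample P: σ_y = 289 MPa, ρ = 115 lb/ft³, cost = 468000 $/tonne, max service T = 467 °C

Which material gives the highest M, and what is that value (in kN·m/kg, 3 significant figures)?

sample R, M = 103 kN·m/kg

Screen on constraints: cost ≤ 54 $/kg; max service T ≥ 760 °C. Survivors: sample F, sample R.
Normalizing units and computing the index:
  sample F: σ_y = 644.7 MPa, ρ = 19220 kg/m³
  sample R: σ_y = 397.8 MPa, ρ = 3876 kg/m³
  sample R: M = 103 kN·m/kg
  sample F: M = 33.5 kN·m/kg
The maximum is for sample R.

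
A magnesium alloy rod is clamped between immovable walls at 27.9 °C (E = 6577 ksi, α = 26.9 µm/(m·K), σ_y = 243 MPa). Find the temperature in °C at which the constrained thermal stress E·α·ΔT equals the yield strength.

E = 6577 ksi = 45.35 GPa.
E·α·ΔT = 243.0 MPa ⇒ ΔT = 243.0 / (45.35×10³ × 26.9×10⁻⁶) = 199.2 K.
T = 27.9 + 199.2 = 227.1 °C.

227 °C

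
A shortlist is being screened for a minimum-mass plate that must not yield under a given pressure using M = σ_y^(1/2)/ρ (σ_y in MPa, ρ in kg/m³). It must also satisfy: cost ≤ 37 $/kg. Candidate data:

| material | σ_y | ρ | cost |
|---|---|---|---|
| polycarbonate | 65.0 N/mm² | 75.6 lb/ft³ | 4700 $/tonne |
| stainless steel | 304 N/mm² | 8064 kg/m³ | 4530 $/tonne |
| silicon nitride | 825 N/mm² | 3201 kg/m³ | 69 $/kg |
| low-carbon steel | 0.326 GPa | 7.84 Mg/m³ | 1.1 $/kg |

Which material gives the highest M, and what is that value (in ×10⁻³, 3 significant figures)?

polycarbonate, M = 6.66×10⁻³

Screen on constraints: cost ≤ 37 $/kg. Survivors: polycarbonate, stainless steel, low-carbon steel.
Normalizing units and computing the index:
  polycarbonate: σ_y = 65.00 MPa, ρ = 1211 kg/m³
  stainless steel: σ_y = 304.0 MPa, ρ = 8064 kg/m³
  low-carbon steel: σ_y = 326.0 MPa, ρ = 7840 kg/m³
  polycarbonate: M = 6.66×10⁻³
  low-carbon steel: M = 2.30×10⁻³
  stainless steel: M = 2.16×10⁻³
The maximum is for polycarbonate.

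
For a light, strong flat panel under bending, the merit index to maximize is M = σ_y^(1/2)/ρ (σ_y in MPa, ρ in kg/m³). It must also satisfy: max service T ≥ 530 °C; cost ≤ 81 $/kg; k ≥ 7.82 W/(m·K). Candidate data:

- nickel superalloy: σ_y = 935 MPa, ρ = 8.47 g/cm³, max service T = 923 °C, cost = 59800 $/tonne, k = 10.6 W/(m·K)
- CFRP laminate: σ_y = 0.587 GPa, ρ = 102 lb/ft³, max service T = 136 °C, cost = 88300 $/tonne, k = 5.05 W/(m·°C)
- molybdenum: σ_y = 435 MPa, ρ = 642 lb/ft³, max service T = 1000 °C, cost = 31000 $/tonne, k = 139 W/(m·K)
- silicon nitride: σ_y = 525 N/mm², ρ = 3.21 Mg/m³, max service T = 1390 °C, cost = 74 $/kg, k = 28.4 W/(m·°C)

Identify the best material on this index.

Screen on constraints: max service T ≥ 530 °C; cost ≤ 81 $/kg; k ≥ 7.82 W/(m·K). Survivors: nickel superalloy, molybdenum, silicon nitride.
Convert each candidate to consistent units, then evaluate M:
  nickel superalloy: σ_y = 935.0 MPa, ρ = 8470 kg/m³
  molybdenum: σ_y = 435.0 MPa, ρ = 10280 kg/m³
  silicon nitride: σ_y = 525.0 MPa, ρ = 3210 kg/m³
  silicon nitride: M = 7.14×10⁻³
  nickel superalloy: M = 3.61×10⁻³
  molybdenum: M = 2.03×10⁻³
Highest index: silicon nitride.

silicon nitride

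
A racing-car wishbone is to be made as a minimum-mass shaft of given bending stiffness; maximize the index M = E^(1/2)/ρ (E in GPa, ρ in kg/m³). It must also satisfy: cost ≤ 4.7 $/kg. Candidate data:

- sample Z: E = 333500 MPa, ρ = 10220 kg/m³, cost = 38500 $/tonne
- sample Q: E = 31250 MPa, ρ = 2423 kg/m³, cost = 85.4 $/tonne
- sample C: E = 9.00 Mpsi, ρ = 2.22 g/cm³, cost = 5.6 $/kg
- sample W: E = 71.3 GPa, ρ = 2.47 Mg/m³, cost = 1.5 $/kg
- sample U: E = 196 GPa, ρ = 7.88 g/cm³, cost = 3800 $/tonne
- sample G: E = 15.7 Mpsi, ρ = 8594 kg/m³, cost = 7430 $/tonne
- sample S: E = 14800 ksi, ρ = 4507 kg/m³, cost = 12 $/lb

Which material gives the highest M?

Screen on constraints: cost ≤ 4.7 $/kg. Survivors: sample Q, sample W, sample U.
In SI units:
  sample Q: E = 31.25 GPa, ρ = 2423 kg/m³
  sample W: E = 71.30 GPa, ρ = 2470 kg/m³
  sample U: E = 196.0 GPa, ρ = 7880 kg/m³
  sample W: M = 3.42×10⁻³
  sample Q: M = 2.31×10⁻³
  sample U: M = 1.78×10⁻³
Highest index: sample W.

sample W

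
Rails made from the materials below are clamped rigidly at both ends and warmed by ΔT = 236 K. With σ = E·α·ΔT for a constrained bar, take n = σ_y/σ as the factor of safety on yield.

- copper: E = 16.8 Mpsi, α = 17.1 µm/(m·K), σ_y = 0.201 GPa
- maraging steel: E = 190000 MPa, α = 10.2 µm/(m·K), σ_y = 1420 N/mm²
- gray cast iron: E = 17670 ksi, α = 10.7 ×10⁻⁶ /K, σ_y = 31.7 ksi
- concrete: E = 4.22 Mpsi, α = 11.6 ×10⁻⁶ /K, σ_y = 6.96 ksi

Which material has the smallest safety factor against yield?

With everything in SI (GPa, ×10⁻⁶/K, MPa):
  copper: E = 115.8, α = 17.1, σ_y = 201.0 → σ = 467 MPa, n = 0.430
  maraging steel: E = 190.0, α = 10.2, σ_y = 1420 → σ = 457 MPa, n = 3.10
  gray cast iron: E = 121.8, α = 10.7, σ_y = 218.6 → σ = 308 MPa, n = 0.710
  concrete: E = 29.10, α = 11.6, σ_y = 47.99 → σ = 79.7 MPa, n = 0.602
The minimum is copper at n = 0.430.

copper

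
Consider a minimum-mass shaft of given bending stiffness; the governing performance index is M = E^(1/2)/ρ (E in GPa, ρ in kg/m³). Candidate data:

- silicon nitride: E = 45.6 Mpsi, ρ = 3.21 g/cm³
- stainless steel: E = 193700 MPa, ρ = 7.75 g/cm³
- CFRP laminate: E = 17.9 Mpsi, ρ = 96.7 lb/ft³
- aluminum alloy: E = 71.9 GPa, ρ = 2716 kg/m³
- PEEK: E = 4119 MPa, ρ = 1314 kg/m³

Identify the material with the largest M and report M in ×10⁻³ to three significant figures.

Convert each candidate to consistent units, then evaluate M:
  silicon nitride: E = 314.4 GPa, ρ = 3210 kg/m³
  stainless steel: E = 193.7 GPa, ρ = 7750 kg/m³
  CFRP laminate: E = 123.4 GPa, ρ = 1549 kg/m³
  aluminum alloy: E = 71.90 GPa, ρ = 2716 kg/m³
  PEEK: E = 4.119 GPa, ρ = 1314 kg/m³
  CFRP laminate: M = 7.17×10⁻³
  silicon nitride: M = 5.52×10⁻³
  aluminum alloy: M = 3.12×10⁻³
  stainless steel: M = 1.80×10⁻³
  PEEK: M = 1.54×10⁻³
The maximum is for CFRP laminate.

CFRP laminate, M = 7.17×10⁻³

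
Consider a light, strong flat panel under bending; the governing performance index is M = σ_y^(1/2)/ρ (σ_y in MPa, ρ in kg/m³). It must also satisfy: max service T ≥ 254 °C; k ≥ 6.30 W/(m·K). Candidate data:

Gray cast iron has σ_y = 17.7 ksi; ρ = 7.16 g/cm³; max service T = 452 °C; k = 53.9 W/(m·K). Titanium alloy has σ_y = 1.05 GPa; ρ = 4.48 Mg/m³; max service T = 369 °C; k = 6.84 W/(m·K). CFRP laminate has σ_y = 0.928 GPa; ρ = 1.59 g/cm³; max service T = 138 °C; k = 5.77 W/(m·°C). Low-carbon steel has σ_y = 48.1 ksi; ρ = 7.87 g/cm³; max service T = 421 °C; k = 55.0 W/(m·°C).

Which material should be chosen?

Screen on constraints: max service T ≥ 254 °C; k ≥ 6.30 W/(m·K). Survivors: gray cast iron, titanium alloy, low-carbon steel.
In SI units:
  gray cast iron: σ_y = 122.0 MPa, ρ = 7160 kg/m³
  titanium alloy: σ_y = 1050 MPa, ρ = 4480 kg/m³
  low-carbon steel: σ_y = 331.6 MPa, ρ = 7870 kg/m³
  titanium alloy: M = 7.23×10⁻³
  low-carbon steel: M = 2.31×10⁻³
  gray cast iron: M = 1.54×10⁻³
Highest index: titanium alloy.

titanium alloy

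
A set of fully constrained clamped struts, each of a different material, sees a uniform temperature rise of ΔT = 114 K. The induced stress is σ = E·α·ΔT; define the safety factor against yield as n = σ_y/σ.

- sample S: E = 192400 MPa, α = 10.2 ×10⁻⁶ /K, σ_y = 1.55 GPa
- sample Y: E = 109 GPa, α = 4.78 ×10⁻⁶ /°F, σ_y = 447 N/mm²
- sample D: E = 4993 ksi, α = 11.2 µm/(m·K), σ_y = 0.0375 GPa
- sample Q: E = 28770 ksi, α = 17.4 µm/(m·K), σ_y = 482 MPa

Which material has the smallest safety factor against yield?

sample D

Per material, after unit conversion:
  sample S: E = 192.4, α = 10.2, σ_y = 1550 → σ = 224 MPa, n = 6.93
  sample Y: E = 109.0, α = 8.60, σ_y = 447.0 → σ = 107 MPa, n = 4.18
  sample D: E = 34.43, α = 11.2, σ_y = 37.50 → σ = 44.0 MPa, n = 0.853
  sample Q: E = 198.4, α = 17.4, σ_y = 482.0 → σ = 393 MPa, n = 1.22
Sample D has the lowest safety factor, n = 0.853.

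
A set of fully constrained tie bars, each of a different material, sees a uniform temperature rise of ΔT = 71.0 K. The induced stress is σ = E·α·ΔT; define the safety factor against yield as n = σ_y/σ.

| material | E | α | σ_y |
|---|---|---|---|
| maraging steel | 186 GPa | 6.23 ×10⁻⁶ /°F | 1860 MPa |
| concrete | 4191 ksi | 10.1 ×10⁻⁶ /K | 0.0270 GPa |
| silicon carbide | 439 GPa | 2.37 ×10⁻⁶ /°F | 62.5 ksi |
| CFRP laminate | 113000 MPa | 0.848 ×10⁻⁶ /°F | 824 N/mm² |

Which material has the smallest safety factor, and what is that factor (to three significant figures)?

concrete, n = 1.30

In consistent units (E in GPa, α in ×10⁻⁶/K, σ_y in MPa):
  maraging steel: E = 186.0, α = 11.2, σ_y = 1860 → σ = 148 MPa, n = 12.6
  concrete: E = 28.90, α = 10.1, σ_y = 27.00 → σ = 20.7 MPa, n = 1.30
  silicon carbide: E = 439.0, α = 4.27, σ_y = 430.9 → σ = 133 MPa, n = 3.24
  CFRP laminate: E = 113.0, α = 1.53, σ_y = 824.0 → σ = 12.2 MPa, n = 67.3
Concrete has the lowest safety factor, n = 1.30.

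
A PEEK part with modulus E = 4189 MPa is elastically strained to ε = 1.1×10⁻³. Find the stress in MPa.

4.61 MPa

E = 4189 MPa = 4.189 GPa.
σ = E·ε = 4189 MPa × 1.1×10⁻³ = 4.61 MPa.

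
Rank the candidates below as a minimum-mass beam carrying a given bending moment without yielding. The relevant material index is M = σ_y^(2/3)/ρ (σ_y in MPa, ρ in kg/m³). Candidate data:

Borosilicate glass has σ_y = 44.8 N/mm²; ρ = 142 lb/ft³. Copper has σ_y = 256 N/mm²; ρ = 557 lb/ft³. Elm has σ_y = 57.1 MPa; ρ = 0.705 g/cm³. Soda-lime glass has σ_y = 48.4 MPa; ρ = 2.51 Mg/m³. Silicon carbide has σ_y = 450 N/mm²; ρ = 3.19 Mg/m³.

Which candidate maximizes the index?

elm

Convert each candidate to consistent units, then evaluate M:
  borosilicate glass: σ_y = 44.80 MPa, ρ = 2275 kg/m³
  copper: σ_y = 256.0 MPa, ρ = 8922 kg/m³
  elm: σ_y = 57.10 MPa, ρ = 705.0 kg/m³
  soda-lime glass: σ_y = 48.40 MPa, ρ = 2510 kg/m³
  silicon carbide: σ_y = 450.0 MPa, ρ = 3190 kg/m³
  elm: M = 21.0×10⁻³
  silicon carbide: M = 18.4×10⁻³
  borosilicate glass: M = 5.55×10⁻³
  soda-lime glass: M = 5.29×10⁻³
  copper: M = 4.52×10⁻³
Highest index: elm.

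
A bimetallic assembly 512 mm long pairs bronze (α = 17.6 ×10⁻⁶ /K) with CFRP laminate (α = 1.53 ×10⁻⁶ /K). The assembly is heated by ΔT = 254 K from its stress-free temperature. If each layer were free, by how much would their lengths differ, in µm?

2090 µm

Δα = |17.6 − 1.53|×10⁻⁶/K = 16.1×10⁻⁶/K.
ΔL_mismatch = Δα·L·ΔT = 16.1×10⁻⁶ × 512.0 mm × 254.0 K = 2090 µm.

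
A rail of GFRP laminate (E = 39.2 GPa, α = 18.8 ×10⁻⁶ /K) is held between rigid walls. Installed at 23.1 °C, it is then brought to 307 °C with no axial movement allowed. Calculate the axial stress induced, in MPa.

ΔT = 283.9 K. Constrained thermal stress σ = E·α·ΔT = 39.20×10³ MPa × 18.8×10⁻⁶ × 283.9 = 209 MPa (compressive).

209 MPa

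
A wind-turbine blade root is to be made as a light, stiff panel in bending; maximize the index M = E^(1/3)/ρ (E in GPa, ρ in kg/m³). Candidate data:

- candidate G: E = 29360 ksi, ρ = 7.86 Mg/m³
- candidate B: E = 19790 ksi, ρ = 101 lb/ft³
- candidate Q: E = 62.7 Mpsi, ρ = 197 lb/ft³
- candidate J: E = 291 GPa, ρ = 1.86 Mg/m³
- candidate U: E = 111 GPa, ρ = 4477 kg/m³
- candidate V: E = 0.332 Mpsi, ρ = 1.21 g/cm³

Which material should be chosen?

candidate J

In SI units:
  candidate G: E = 202.4 GPa, ρ = 7860 kg/m³
  candidate B: E = 136.4 GPa, ρ = 1618 kg/m³
  candidate Q: E = 432.3 GPa, ρ = 3156 kg/m³
  candidate J: E = 291.0 GPa, ρ = 1860 kg/m³
  candidate U: E = 111.0 GPa, ρ = 4477 kg/m³
  candidate V: E = 2.289 GPa, ρ = 1210 kg/m³
  candidate J: M = 3.56×10⁻³
  candidate B: M = 3.18×10⁻³
  candidate Q: M = 2.40×10⁻³
  candidate V: M = 1.09×10⁻³
  candidate U: M = 1.07×10⁻³
  candidate G: M = 0.747×10⁻³
Candidate J has the largest M.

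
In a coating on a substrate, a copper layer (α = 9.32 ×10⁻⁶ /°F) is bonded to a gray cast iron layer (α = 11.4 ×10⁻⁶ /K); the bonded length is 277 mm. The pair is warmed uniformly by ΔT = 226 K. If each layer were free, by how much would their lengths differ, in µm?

337 µm

copper: α = 9.32×10⁻⁶/°F × 9/5 = 16.8×10⁻⁶/K.
Δα = |16.8 − 11.4|×10⁻⁶/K = 5.38×10⁻⁶/K.
ΔL_mismatch = Δα·L·ΔT = 5.38×10⁻⁶ × 277.0 mm × 226.0 K = 337 µm.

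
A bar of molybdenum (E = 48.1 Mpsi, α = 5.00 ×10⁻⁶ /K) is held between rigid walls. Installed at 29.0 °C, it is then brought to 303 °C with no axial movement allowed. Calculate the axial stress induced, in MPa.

454 MPa

E = 48.1 Mpsi = 331.6 GPa.
ΔT = 274.0 K. Constrained thermal stress σ = E·α·ΔT = 331.6×10³ MPa × 5.00×10⁻⁶ × 274.0 = 454 MPa (compressive).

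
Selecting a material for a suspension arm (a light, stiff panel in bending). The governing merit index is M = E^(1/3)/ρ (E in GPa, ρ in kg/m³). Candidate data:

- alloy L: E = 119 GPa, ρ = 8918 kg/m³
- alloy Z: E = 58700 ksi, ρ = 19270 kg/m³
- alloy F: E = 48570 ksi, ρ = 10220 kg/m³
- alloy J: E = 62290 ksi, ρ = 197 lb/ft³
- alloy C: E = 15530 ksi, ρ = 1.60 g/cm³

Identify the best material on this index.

alloy C

Putting every candidate on a common basis:
  alloy L: E = 119.0 GPa, ρ = 8918 kg/m³
  alloy Z: E = 404.7 GPa, ρ = 19270 kg/m³
  alloy F: E = 334.9 GPa, ρ = 10220 kg/m³
  alloy J: E = 429.5 GPa, ρ = 3156 kg/m³
  alloy C: E = 107.1 GPa, ρ = 1600 kg/m³
  alloy C: M = 2.97×10⁻³
  alloy J: M = 2.39×10⁻³
  alloy F: M = 0.679×10⁻³
  alloy L: M = 0.552×10⁻³
  alloy Z: M = 0.384×10⁻³
Highest index: alloy C.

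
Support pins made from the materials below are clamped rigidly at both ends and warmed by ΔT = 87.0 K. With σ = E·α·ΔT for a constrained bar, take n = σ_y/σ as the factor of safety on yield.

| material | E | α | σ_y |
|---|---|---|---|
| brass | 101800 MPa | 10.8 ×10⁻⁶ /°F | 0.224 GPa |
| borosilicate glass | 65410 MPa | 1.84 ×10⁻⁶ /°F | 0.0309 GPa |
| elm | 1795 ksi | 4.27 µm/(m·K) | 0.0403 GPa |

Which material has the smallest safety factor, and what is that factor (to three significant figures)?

brass, n = 1.30

In consistent units (E in GPa, α in ×10⁻⁶/K, σ_y in MPa):
  brass: E = 101.8, α = 19.4, σ_y = 224.0 → σ = 172 MPa, n = 1.30
  borosilicate glass: E = 65.41, α = 3.31, σ_y = 30.90 → σ = 18.8 MPa, n = 1.64
  elm: E = 12.38, α = 4.27, σ_y = 40.30 → σ = 4.60 MPa, n = 8.77
Brass has the lowest safety factor, n = 1.30.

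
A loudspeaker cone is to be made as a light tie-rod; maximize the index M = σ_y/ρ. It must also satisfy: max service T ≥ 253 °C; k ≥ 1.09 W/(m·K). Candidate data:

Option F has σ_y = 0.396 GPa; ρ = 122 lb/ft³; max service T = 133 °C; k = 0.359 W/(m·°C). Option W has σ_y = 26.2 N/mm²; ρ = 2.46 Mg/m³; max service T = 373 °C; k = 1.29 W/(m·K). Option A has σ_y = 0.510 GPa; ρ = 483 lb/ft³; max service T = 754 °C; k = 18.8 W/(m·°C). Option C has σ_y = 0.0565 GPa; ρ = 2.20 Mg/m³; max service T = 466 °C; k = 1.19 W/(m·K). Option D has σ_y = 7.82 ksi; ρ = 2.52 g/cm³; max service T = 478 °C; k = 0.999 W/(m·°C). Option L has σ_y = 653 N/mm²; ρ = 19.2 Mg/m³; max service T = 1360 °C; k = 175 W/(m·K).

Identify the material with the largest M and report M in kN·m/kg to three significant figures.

Screen on constraints: max service T ≥ 253 °C; k ≥ 1.09 W/(m·K). Survivors: option W, option A, option C, option L.
In SI units:
  option W: σ_y = 26.20 MPa, ρ = 2460 kg/m³
  option A: σ_y = 510.0 MPa, ρ = 7737 kg/m³
  option C: σ_y = 56.50 MPa, ρ = 2200 kg/m³
  option L: σ_y = 653.0 MPa, ρ = 19200 kg/m³
  option A: M = 65.9 kN·m/kg
  option L: M = 34.0 kN·m/kg
  option C: M = 25.7 kN·m/kg
  option W: M = 10.7 kN·m/kg
Highest index: option A.

option A, M = 65.9 kN·m/kg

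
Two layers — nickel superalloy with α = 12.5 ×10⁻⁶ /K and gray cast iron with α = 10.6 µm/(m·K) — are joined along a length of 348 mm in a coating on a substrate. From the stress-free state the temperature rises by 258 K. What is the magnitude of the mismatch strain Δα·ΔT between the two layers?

Δα = |12.5 − 10.6|×10⁻⁶/K = 1.90×10⁻⁶/K.
Mismatch strain = Δα·ΔT = 1.90×10⁻⁶ × 258.0 = 4.90×10⁻⁴.

4.90×10⁻⁴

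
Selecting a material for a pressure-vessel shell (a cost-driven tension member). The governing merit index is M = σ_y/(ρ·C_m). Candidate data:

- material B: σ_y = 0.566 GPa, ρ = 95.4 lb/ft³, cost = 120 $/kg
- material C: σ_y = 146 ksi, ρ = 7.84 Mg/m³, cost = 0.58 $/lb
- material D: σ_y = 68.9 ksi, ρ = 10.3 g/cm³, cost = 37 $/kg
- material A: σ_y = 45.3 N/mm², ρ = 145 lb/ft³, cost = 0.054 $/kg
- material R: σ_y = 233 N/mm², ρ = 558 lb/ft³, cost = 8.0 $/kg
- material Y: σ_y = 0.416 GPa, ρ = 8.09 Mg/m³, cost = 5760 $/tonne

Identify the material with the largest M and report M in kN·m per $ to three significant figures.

In SI units:
  material B: σ_y = 566.0 MPa, ρ = 1528 kg/m³, cost = 120.0 $/kg
  material C: σ_y = 1007 MPa, ρ = 7840 kg/m³, cost = 1.279 $/kg
  material D: σ_y = 475.0 MPa, ρ = 10300 kg/m³, cost = 37.00 $/kg
  material A: σ_y = 45.30 MPa, ρ = 2323 kg/m³, cost = 0.05400 $/kg
  material R: σ_y = 233.0 MPa, ρ = 8938 kg/m³, cost = 8.000 $/kg
  material Y: σ_y = 416.0 MPa, ρ = 8090 kg/m³, cost = 5.760 $/kg
  material A: M = 361 kN·m per $
  material C: M = 100 kN·m per $
  material Y: M = 8.93 kN·m per $
  material R: M = 3.26 kN·m per $
  material B: M = 3.09 kN·m per $
  material D: M = 1.25 kN·m per $
The maximum is for material A.

material A, M = 361 kN·m per $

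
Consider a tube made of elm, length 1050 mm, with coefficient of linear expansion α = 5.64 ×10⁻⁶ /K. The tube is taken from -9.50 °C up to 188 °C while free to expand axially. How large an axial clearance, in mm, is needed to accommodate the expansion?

ΔT = 188 − (-9.50) = 197.5 K.
ΔL = α·L₀·ΔT = 5.64×10⁻⁶ × 1050 mm × 197.5 K = 1.17 mm.

1.17 mm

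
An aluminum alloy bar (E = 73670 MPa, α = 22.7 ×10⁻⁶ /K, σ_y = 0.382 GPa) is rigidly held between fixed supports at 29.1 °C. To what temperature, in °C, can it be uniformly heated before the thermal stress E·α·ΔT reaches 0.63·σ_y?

E = 73670 MPa = 73.67 GPa.
σ_y = 0.382 GPa = 382.0 MPa.
E·α·ΔT = 240.7 MPa ⇒ ΔT = 240.7 / (73.67×10³ × 22.7×10⁻⁶) = 143.9 K.
T = 29.1 + 143.9 = 173.0 °C.

173 °C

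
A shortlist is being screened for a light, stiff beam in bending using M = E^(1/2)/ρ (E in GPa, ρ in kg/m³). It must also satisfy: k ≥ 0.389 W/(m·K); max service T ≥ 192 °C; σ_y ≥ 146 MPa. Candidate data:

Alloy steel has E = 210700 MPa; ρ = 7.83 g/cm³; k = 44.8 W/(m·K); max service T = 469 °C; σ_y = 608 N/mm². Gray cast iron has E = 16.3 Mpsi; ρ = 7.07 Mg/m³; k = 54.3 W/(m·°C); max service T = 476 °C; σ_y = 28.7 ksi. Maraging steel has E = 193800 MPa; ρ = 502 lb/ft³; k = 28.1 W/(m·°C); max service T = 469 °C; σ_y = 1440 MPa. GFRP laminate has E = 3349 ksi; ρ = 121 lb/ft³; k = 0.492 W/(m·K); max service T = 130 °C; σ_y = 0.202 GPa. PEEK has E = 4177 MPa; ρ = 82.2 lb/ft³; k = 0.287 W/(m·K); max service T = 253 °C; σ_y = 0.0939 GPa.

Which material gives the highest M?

alloy steel

Screen on constraints: k ≥ 0.389 W/(m·K); max service T ≥ 192 °C; σ_y ≥ 146 MPa. Survivors: alloy steel, gray cast iron, maraging steel.
After converting to SI:
  alloy steel: E = 210.7 GPa, ρ = 7830 kg/m³
  gray cast iron: E = 112.4 GPa, ρ = 7070 kg/m³
  maraging steel: E = 193.8 GPa, ρ = 8041 kg/m³
  alloy steel: M = 1.85×10⁻³
  maraging steel: M = 1.73×10⁻³
  gray cast iron: M = 1.50×10⁻³
Alloy steel ranks first.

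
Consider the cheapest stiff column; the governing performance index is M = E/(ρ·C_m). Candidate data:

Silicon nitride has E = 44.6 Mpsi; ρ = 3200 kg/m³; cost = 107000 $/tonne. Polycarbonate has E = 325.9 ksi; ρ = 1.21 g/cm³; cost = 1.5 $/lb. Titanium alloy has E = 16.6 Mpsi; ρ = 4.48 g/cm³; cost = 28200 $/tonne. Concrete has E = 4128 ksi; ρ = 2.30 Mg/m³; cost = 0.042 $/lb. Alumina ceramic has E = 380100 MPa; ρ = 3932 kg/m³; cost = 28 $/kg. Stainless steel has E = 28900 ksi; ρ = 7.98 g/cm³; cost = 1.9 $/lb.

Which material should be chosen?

Normalizing units and computing the index:
  silicon nitride: E = 307.5 GPa, ρ = 3200 kg/m³, cost = 107.0 $/kg
  polycarbonate: E = 2.247 GPa, ρ = 1210 kg/m³, cost = 3.307 $/kg
  titanium alloy: E = 114.5 GPa, ρ = 4480 kg/m³, cost = 28.20 $/kg
  concrete: E = 28.46 GPa, ρ = 2300 kg/m³, cost = 0.09259 $/kg
  alumina ceramic: E = 380.1 GPa, ρ = 3932 kg/m³, cost = 28.00 $/kg
  stainless steel: E = 199.3 GPa, ρ = 7980 kg/m³, cost = 4.189 $/kg
  concrete: M = 134 MN·m per $
  stainless steel: M = 5.96 MN·m per $
  alumina ceramic: M = 3.45 MN·m per $
  titanium alloy: M = 0.906 MN·m per $
  silicon nitride: M = 0.898 MN·m per $
  polycarbonate: M = 0.562 MN·m per $
Highest index: concrete.

concrete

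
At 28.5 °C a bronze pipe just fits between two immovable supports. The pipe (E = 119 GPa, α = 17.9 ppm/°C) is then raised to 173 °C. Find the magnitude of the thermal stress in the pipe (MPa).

ΔT = 144.5 K. Constrained thermal stress σ = E·α·ΔT = 119.0×10³ MPa × 17.9×10⁻⁶ × 144.5 = 308 MPa (compressive).

308 MPa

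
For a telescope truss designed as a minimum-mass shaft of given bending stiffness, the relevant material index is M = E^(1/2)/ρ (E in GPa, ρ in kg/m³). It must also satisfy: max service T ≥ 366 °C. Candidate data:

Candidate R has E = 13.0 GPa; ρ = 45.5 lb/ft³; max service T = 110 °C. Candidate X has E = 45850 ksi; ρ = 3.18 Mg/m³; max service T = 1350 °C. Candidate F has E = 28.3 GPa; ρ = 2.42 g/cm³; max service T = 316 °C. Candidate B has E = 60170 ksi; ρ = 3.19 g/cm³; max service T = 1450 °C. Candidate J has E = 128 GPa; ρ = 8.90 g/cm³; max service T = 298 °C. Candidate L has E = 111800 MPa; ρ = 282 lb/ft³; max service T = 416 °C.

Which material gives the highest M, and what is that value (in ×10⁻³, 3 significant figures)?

candidate B, M = 6.38×10⁻³

Screen on constraints: max service T ≥ 366 °C. Survivors: candidate X, candidate B, candidate L.
After converting to SI:
  candidate X: E = 316.1 GPa, ρ = 3180 kg/m³
  candidate B: E = 414.9 GPa, ρ = 3190 kg/m³
  candidate L: E = 111.8 GPa, ρ = 4517 kg/m³
  candidate B: M = 6.38×10⁻³
  candidate X: M = 5.59×10⁻³
  candidate L: M = 2.34×10⁻³
Candidate B ranks first.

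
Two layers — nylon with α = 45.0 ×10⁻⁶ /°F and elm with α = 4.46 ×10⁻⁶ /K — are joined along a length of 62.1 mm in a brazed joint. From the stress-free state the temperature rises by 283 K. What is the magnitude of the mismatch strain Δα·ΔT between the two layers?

nylon: α = 45.0×10⁻⁶/°F × 9/5 = 81.0×10⁻⁶/K.
Δα = |81.0 − 4.46|×10⁻⁶/K = 76.5×10⁻⁶/K.
Mismatch strain = Δα·ΔT = 76.5×10⁻⁶ × 283.0 = 0.0217.

0.0217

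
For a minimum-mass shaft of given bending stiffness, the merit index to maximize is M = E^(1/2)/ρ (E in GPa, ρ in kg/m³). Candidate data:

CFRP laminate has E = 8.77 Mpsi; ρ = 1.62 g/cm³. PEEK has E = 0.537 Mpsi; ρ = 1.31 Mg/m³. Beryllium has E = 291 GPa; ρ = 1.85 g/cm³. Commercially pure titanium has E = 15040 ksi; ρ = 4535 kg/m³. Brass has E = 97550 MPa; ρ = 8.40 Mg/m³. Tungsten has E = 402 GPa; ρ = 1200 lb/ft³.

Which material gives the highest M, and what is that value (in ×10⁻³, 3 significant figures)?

beryllium, M = 9.22×10⁻³

Normalizing units and computing the index:
  CFRP laminate: E = 60.47 GPa, ρ = 1620 kg/m³
  PEEK: E = 3.702 GPa, ρ = 1310 kg/m³
  beryllium: E = 291.0 GPa, ρ = 1850 kg/m³
  commercially pure titanium: E = 103.7 GPa, ρ = 4535 kg/m³
  brass: E = 97.55 GPa, ρ = 8400 kg/m³
  tungsten: E = 402.0 GPa, ρ = 19220 kg/m³
  beryllium: M = 9.22×10⁻³
  CFRP laminate: M = 4.80×10⁻³
  commercially pure titanium: M = 2.25×10⁻³
  PEEK: M = 1.47×10⁻³
  brass: M = 1.18×10⁻³
  tungsten: M = 1.04×10⁻³
Highest index: beryllium.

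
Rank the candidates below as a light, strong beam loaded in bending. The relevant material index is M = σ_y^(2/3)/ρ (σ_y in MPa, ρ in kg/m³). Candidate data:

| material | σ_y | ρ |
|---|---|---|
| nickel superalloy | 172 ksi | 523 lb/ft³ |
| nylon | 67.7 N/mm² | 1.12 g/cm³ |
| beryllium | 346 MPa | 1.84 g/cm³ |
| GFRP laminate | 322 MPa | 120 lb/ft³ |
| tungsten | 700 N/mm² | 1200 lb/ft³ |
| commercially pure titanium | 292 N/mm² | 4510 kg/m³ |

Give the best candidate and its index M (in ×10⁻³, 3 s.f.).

In SI units:
  nickel superalloy: σ_y = 1186 MPa, ρ = 8378 kg/m³
  nylon: σ_y = 67.70 MPa, ρ = 1120 kg/m³
  beryllium: σ_y = 346.0 MPa, ρ = 1840 kg/m³
  GFRP laminate: σ_y = 322.0 MPa, ρ = 1922 kg/m³
  tungsten: σ_y = 700.0 MPa, ρ = 19220 kg/m³
  commercially pure titanium: σ_y = 292.0 MPa, ρ = 4510 kg/m³
  beryllium: M = 26.8×10⁻³
  GFRP laminate: M = 24.4×10⁻³
  nylon: M = 14.8×10⁻³
  nickel superalloy: M = 13.4×10⁻³
  commercially pure titanium: M = 9.76×10⁻³
  tungsten: M = 4.10×10⁻³
Beryllium ranks first.

beryllium, M = 26.8×10⁻³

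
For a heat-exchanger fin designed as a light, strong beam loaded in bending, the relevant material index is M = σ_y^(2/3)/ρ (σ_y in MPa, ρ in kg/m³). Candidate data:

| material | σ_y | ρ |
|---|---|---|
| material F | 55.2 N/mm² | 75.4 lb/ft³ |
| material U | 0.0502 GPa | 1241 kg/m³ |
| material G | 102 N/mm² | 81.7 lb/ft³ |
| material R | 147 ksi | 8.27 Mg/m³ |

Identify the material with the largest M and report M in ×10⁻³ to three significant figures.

material G, M = 16.7×10⁻³

After converting to SI:
  material F: σ_y = 55.20 MPa, ρ = 1208 kg/m³
  material U: σ_y = 50.20 MPa, ρ = 1241 kg/m³
  material G: σ_y = 102.0 MPa, ρ = 1309 kg/m³
  material R: σ_y = 1014 MPa, ρ = 8270 kg/m³
  material G: M = 16.7×10⁻³
  material R: M = 12.2×10⁻³
  material F: M = 12.0×10⁻³
  material U: M = 11.0×10⁻³
Material G has the largest M.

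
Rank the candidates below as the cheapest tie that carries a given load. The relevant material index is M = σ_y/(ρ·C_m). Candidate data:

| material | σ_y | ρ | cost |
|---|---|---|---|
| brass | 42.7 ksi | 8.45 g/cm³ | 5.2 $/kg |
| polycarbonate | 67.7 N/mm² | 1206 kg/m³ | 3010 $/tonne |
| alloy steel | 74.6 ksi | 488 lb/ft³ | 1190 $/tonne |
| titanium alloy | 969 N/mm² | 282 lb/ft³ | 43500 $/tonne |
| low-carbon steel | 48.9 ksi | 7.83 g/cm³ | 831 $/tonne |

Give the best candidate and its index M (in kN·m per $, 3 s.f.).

Normalizing units and computing the index:
  brass: σ_y = 294.4 MPa, ρ = 8450 kg/m³, cost = 5.200 $/kg
  polycarbonate: σ_y = 67.70 MPa, ρ = 1206 kg/m³, cost = 3.010 $/kg
  alloy steel: σ_y = 514.3 MPa, ρ = 7817 kg/m³, cost = 1.190 $/kg
  titanium alloy: σ_y = 969.0 MPa, ρ = 4517 kg/m³, cost = 43.50 $/kg
  low-carbon steel: σ_y = 337.2 MPa, ρ = 7830 kg/m³, cost = 0.8310 $/kg
  alloy steel: M = 55.3 kN·m per $
  low-carbon steel: M = 51.8 kN·m per $
  polycarbonate: M = 18.6 kN·m per $
  brass: M = 6.70 kN·m per $
  titanium alloy: M = 4.93 kN·m per $
Highest index: alloy steel.

alloy steel, M = 55.3 kN·m per $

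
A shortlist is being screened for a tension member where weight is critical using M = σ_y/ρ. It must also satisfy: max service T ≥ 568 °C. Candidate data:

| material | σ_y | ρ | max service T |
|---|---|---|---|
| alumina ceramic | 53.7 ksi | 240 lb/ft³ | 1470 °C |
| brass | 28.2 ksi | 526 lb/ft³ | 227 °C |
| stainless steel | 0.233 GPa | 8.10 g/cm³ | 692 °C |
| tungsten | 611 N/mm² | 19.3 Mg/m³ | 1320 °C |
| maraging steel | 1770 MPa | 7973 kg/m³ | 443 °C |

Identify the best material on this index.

Screen on constraints: max service T ≥ 568 °C. Survivors: alumina ceramic, stainless steel, tungsten.
After converting to SI:
  alumina ceramic: σ_y = 370.2 MPa, ρ = 3844 kg/m³
  stainless steel: σ_y = 233.0 MPa, ρ = 8100 kg/m³
  tungsten: σ_y = 611.0 MPa, ρ = 19300 kg/m³
  alumina ceramic: M = 96.3 kN·m/kg
  tungsten: M = 31.7 kN·m/kg
  stainless steel: M = 28.8 kN·m/kg
Alumina ceramic ranks first.

alumina ceramic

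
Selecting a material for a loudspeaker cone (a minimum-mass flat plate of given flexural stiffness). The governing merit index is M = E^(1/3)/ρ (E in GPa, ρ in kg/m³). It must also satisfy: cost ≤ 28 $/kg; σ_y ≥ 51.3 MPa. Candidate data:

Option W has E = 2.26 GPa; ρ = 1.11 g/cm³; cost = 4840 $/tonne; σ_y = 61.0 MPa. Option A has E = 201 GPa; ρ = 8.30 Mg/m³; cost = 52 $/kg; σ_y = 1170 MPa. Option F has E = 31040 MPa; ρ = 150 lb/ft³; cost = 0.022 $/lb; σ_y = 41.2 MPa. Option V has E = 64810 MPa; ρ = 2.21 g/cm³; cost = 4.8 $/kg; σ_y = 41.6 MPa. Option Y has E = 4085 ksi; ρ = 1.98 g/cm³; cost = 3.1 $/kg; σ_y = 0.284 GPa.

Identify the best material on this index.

option Y

Screen on constraints: cost ≤ 28 $/kg; σ_y ≥ 51.3 MPa. Survivors: option W, option Y.
Putting every candidate on a common basis:
  option W: E = 2.260 GPa, ρ = 1110 kg/m³
  option Y: E = 28.17 GPa, ρ = 1980 kg/m³
  option Y: M = 1.54×10⁻³
  option W: M = 1.18×10⁻³
Highest index: option Y.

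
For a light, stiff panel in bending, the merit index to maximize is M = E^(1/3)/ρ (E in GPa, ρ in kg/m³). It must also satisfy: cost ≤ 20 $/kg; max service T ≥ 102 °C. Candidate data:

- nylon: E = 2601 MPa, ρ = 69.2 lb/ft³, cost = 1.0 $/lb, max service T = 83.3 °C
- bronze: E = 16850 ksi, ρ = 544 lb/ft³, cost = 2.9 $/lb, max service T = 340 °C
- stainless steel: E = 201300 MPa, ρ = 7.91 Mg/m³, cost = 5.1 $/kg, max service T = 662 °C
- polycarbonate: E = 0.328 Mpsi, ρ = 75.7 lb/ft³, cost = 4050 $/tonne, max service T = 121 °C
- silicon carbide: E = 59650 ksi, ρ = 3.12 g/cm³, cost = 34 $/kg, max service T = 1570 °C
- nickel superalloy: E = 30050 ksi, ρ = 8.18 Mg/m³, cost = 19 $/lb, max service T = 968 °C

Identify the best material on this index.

polycarbonate

Screen on constraints: cost ≤ 20 $/kg; max service T ≥ 102 °C. Survivors: bronze, stainless steel, polycarbonate.
In SI units:
  bronze: E = 116.2 GPa, ρ = 8714 kg/m³
  stainless steel: E = 201.3 GPa, ρ = 7910 kg/m³
  polycarbonate: E = 2.261 GPa, ρ = 1213 kg/m³
  polycarbonate: M = 1.08×10⁻³
  stainless steel: M = 0.741×10⁻³
  bronze: M = 0.560×10⁻³
Highest index: polycarbonate.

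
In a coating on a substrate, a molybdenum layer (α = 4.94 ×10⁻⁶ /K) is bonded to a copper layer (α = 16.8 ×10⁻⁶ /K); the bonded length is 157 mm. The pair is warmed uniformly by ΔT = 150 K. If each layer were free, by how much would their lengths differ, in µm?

Δα = |4.94 − 16.8|×10⁻⁶/K = 11.9×10⁻⁶/K.
ΔL_mismatch = Δα·L·ΔT = 11.9×10⁻⁶ × 157.0 mm × 150.0 K = 279 µm.

279 µm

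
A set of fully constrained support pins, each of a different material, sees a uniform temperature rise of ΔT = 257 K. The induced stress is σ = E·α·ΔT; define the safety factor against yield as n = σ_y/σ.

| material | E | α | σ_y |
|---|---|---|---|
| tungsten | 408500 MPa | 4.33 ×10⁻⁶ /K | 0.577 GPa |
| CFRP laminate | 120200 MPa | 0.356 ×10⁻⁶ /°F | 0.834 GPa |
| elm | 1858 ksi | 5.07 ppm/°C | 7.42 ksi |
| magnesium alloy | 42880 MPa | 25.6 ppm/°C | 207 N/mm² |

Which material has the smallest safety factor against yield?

magnesium alloy

Converting E to GPa, α to ×10⁻⁶/K, σ_y to MPa, then σ and n for each:
  tungsten: E = 408.5, α = 4.33, σ_y = 577.0 → σ = 455 MPa, n = 1.27
  CFRP laminate: E = 120.2, α = 0.641, σ_y = 834.0 → σ = 19.8 MPa, n = 42.1
  elm: E = 12.81, α = 5.07, σ_y = 51.16 → σ = 16.7 MPa, n = 3.06
  magnesium alloy: E = 42.88, α = 25.6, σ_y = 207.0 → σ = 282 MPa, n = 0.734
Magnesium alloy has the lowest safety factor, n = 0.734.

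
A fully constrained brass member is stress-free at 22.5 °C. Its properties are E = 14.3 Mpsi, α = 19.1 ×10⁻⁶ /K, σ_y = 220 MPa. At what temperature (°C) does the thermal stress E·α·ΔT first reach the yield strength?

139 °C

E = 14.3 Mpsi = 98.60 GPa.
E·α·ΔT = 220.0 MPa ⇒ ΔT = 220.0 / (98.60×10³ × 19.1×10⁻⁶) = 116.8 K.
T = 22.5 + 116.8 = 139.3 °C.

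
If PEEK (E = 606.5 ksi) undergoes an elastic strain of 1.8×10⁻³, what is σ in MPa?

7.53 MPa

E = 606.5 ksi = 4.182 GPa.
σ = E·ε = 4182 MPa × 1.8×10⁻³ = 7.53 MPa.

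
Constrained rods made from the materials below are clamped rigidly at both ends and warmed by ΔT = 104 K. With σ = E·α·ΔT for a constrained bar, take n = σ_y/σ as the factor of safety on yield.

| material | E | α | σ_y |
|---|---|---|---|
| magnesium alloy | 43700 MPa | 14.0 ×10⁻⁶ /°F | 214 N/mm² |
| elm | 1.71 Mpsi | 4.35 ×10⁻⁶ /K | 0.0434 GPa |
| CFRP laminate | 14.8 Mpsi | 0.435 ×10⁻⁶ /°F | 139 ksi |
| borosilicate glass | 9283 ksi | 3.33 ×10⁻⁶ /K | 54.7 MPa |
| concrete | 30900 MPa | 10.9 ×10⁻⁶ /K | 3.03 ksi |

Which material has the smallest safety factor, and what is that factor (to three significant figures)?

Per material, after unit conversion:
  magnesium alloy: E = 43.70, α = 25.2, σ_y = 214.0 → σ = 115 MPa, n = 1.87
  elm: E = 11.79, α = 4.35, σ_y = 43.40 → σ = 5.33 MPa, n = 8.14
  CFRP laminate: E = 102.0, α = 0.783, σ_y = 958.4 → σ = 8.31 MPa, n = 115
  borosilicate glass: E = 64.00, α = 3.33, σ_y = 54.70 → σ = 22.2 MPa, n = 2.47
  concrete: E = 30.90, α = 10.9, σ_y = 20.89 → σ = 35.0 MPa, n = 0.596
The minimum is concrete at n = 0.596.

concrete, n = 0.596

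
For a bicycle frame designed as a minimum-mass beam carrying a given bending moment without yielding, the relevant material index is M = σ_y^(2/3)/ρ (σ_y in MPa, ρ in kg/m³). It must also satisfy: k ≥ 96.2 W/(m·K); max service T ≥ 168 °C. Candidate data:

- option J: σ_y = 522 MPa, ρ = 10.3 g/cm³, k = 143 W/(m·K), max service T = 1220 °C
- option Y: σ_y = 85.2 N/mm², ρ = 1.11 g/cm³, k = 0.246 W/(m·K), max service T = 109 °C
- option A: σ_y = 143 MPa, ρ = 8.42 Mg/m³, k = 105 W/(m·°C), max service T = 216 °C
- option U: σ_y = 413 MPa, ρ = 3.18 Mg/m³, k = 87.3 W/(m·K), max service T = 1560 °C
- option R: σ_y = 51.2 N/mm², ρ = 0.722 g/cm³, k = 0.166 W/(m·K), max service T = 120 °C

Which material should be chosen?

option J

Screen on constraints: k ≥ 96.2 W/(m·K); max service T ≥ 168 °C. Survivors: option J, option A.
Normalizing units and computing the index:
  option J: σ_y = 522.0 MPa, ρ = 10300 kg/m³
  option A: σ_y = 143.0 MPa, ρ = 8420 kg/m³
  option J: M = 6.29×10⁻³
  option A: M = 3.25×10⁻³
The maximum is for option J.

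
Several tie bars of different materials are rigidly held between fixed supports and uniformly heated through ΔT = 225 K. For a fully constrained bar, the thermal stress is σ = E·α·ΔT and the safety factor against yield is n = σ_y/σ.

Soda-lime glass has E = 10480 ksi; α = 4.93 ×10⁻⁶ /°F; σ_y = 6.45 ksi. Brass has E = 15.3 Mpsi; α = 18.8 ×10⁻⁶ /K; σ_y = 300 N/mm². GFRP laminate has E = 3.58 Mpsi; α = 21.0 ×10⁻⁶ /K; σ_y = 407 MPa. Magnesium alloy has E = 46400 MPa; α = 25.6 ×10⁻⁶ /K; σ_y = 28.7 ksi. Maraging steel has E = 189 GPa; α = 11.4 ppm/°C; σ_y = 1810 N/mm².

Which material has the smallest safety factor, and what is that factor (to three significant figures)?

With everything in SI (GPa, ×10⁻⁶/K, MPa):
  soda-lime glass: E = 72.26, α = 8.87, σ_y = 44.47 → σ = 144 MPa, n = 0.308
  brass: E = 105.5, α = 18.8, σ_y = 300.0 → σ = 446 MPa, n = 0.672
  GFRP laminate: E = 24.68, α = 21.0, σ_y = 407.0 → σ = 117 MPa, n = 3.49
  magnesium alloy: E = 46.40, α = 25.6, σ_y = 197.9 → σ = 267 MPa, n = 0.740
  maraging steel: E = 189.0, α = 11.4, σ_y = 1810 → σ = 485 MPa, n = 3.73
The minimum is soda-lime glass at n = 0.308.

soda-lime glass, n = 0.308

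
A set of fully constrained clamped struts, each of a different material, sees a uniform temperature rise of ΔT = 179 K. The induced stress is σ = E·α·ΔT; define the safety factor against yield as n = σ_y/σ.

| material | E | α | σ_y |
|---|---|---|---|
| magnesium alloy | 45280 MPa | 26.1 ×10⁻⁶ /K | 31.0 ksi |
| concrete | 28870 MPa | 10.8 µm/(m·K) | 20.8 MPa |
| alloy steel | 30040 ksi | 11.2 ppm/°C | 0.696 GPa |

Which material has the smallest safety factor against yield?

Per material, after unit conversion:
  magnesium alloy: E = 45.28, α = 26.1, σ_y = 213.7 → σ = 212 MPa, n = 1.01
  concrete: E = 28.87, α = 10.8, σ_y = 20.80 → σ = 55.8 MPa, n = 0.373
  alloy steel: E = 207.1, α = 11.2, σ_y = 696.0 → σ = 415 MPa, n = 1.68
The minimum is concrete at n = 0.373.

concrete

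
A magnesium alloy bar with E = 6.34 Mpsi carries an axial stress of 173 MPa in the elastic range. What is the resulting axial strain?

E = 6.34 Mpsi = 43.71 GPa = 43710 MPa.
ε = σ/E = 173 / 43710 = 3.96×10⁻³.

3.96×10⁻³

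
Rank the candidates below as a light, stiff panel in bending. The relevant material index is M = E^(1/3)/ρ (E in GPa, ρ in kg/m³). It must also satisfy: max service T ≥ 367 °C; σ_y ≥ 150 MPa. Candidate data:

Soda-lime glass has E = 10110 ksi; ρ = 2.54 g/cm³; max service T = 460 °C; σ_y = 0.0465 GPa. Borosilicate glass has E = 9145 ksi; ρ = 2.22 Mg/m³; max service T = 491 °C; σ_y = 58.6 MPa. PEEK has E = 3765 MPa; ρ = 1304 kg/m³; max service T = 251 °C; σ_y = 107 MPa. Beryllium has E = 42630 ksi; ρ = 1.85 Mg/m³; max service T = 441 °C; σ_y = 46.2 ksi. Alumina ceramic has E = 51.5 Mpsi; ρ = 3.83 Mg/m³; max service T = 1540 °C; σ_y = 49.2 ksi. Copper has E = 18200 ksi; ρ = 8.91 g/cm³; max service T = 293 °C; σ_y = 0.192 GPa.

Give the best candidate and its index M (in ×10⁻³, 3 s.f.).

Screen on constraints: max service T ≥ 367 °C; σ_y ≥ 150 MPa. Survivors: beryllium, alumina ceramic.
Convert each candidate to consistent units, then evaluate M:
  beryllium: E = 293.9 GPa, ρ = 1850 kg/m³
  alumina ceramic: E = 355.1 GPa, ρ = 3830 kg/m³
  beryllium: M = 3.59×10⁻³
  alumina ceramic: M = 1.85×10⁻³
Beryllium ranks first.

beryllium, M = 3.59×10⁻³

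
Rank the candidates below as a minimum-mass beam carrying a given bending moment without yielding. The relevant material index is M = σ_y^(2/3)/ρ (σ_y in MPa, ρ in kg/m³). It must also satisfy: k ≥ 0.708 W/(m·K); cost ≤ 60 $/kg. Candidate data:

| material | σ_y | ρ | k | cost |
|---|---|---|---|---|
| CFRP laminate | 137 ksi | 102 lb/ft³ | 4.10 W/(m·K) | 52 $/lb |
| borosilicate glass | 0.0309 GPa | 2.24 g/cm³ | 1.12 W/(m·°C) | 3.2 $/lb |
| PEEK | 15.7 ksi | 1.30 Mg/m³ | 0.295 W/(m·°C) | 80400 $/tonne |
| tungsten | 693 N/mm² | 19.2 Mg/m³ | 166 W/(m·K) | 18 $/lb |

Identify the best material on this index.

borosilicate glass

Screen on constraints: k ≥ 0.708 W/(m·K); cost ≤ 60 $/kg. Survivors: borosilicate glass, tungsten.
In SI units:
  borosilicate glass: σ_y = 30.90 MPa, ρ = 2240 kg/m³
  tungsten: σ_y = 693.0 MPa, ρ = 19200 kg/m³
  borosilicate glass: M = 4.40×10⁻³
  tungsten: M = 4.08×10⁻³
The maximum is for borosilicate glass.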